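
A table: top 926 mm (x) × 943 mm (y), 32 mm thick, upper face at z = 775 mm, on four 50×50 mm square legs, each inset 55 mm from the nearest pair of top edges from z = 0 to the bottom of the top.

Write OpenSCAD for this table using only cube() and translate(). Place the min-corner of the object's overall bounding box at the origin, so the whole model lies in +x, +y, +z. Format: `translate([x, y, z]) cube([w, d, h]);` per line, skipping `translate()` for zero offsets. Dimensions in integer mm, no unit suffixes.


translate([0, 0, 743]) cube([926, 943, 32]);
translate([55, 55, 0]) cube([50, 50, 743]);
translate([821, 55, 0]) cube([50, 50, 743]);
translate([55, 838, 0]) cube([50, 50, 743]);
translate([821, 838, 0]) cube([50, 50, 743]);


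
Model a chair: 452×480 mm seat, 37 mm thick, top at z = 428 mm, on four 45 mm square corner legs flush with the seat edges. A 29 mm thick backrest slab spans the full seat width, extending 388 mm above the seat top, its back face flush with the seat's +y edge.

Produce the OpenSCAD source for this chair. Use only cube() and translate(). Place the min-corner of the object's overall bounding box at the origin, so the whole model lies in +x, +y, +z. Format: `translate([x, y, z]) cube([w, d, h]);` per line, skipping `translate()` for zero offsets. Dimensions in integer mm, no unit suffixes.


translate([0, 0, 391]) cube([452, 480, 37]);
cube([45, 45, 391]);
translate([407, 0, 0]) cube([45, 45, 391]);
translate([0, 435, 0]) cube([45, 45, 391]);
translate([407, 435, 0]) cube([45, 45, 391]);
translate([0, 451, 428]) cube([452, 29, 388]);


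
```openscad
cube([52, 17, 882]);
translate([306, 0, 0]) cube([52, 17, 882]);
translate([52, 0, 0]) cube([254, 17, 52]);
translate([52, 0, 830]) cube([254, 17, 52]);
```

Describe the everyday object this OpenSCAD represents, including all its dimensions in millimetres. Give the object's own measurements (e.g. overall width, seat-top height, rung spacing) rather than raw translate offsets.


A rectangular picture frame lying in the x–z plane (depth along y). The opening is 254 mm wide (x) by 778 mm tall (z), surrounded by a border 52 mm wide on all four sides. The frame is 17 mm deep and is made of two full-height vertical stiles with two horizontal rails fitted between them.


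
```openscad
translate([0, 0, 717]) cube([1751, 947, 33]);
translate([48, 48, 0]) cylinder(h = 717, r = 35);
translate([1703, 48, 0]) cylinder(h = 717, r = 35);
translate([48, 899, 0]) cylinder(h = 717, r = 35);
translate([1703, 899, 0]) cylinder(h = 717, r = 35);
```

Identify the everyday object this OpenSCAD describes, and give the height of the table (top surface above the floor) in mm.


A table. The table height is 750 mm.

A 1751×947×33 slab sits at z = 717 on four Ø70 mm round legs — a table. The top surface is at 717 + 33 = 750 mm.


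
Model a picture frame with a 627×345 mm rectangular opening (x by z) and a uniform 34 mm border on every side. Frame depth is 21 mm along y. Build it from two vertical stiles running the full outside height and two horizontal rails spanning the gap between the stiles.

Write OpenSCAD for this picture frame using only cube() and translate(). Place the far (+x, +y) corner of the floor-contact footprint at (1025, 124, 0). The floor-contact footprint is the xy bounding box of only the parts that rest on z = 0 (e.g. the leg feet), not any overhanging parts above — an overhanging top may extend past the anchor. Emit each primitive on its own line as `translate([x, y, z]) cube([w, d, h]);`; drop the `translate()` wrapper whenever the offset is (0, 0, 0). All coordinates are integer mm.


translate([330, 103, 0]) cube([34, 21, 413]);
translate([991, 103, 0]) cube([34, 21, 413]);
translate([364, 103, 0]) cube([627, 21, 34]);
translate([364, 103, 379]) cube([627, 21, 34]);


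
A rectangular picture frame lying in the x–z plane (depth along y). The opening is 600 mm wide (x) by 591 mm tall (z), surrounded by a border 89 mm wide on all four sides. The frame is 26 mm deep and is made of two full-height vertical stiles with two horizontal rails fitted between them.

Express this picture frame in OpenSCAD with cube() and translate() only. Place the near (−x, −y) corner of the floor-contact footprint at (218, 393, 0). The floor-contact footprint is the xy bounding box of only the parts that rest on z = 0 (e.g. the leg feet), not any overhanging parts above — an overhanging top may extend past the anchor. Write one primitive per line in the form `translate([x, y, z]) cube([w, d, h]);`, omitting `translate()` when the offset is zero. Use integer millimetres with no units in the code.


translate([218, 393, 0]) cube([89, 26, 769]);
translate([907, 393, 0]) cube([89, 26, 769]);
translate([307, 393, 0]) cube([600, 26, 89]);
translate([307, 393, 680]) cube([600, 26, 89]);


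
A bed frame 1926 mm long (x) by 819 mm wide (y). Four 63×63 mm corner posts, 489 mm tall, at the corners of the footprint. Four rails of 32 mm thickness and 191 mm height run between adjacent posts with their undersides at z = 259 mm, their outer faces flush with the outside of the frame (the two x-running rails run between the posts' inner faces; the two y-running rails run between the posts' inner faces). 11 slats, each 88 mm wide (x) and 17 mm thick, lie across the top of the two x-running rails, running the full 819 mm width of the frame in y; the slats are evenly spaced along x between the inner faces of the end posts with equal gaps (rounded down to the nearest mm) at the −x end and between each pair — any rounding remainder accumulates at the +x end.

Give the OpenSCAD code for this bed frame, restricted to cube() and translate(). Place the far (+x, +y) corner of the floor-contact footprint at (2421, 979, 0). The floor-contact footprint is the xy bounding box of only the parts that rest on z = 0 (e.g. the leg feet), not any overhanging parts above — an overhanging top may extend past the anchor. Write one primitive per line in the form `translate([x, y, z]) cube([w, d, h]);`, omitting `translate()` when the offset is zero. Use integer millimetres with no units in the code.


// slat z = rail_z + rail_h = 259 + 191 = 450
// slat gap = ⌊(1800 − 11·88) / 12⌋ = 69
translate([495, 160, 0]) cube([63, 63, 489]);
translate([495, 916, 0]) cube([63, 63, 489]);
translate([2358, 160, 0]) cube([63, 63, 489]);
translate([2358, 916, 0]) cube([63, 63, 489]);
translate([558, 160, 259]) cube([1800, 32, 191]);
translate([558, 947, 259]) cube([1800, 32, 191]);
translate([495, 223, 259]) cube([32, 693, 191]);
translate([2389, 223, 259]) cube([32, 693, 191]);
translate([627, 160, 450]) cube([88, 819, 17]);
translate([784, 160, 450]) cube([88, 819, 17]);
translate([941, 160, 450]) cube([88, 819, 17]);
translate([1098, 160, 450]) cube([88, 819, 17]);
translate([1255, 160, 450]) cube([88, 819, 17]);
translate([1412, 160, 450]) cube([88, 819, 17]);
translate([1569, 160, 450]) cube([88, 819, 17]);
translate([1726, 160, 450]) cube([88, 819, 17]);
translate([1883, 160, 450]) cube([88, 819, 17]);
translate([2040, 160, 450]) cube([88, 819, 17]);
translate([2197, 160, 450]) cube([88, 819, 17]);


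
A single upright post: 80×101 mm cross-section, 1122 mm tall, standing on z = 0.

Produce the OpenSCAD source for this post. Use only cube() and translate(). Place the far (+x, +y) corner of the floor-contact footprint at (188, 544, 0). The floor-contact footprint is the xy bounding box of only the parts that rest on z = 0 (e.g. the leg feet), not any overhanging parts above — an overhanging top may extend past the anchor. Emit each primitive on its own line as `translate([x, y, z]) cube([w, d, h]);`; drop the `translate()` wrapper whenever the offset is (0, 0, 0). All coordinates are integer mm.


translate([108, 443, 0]) cube([80, 101, 1122]);


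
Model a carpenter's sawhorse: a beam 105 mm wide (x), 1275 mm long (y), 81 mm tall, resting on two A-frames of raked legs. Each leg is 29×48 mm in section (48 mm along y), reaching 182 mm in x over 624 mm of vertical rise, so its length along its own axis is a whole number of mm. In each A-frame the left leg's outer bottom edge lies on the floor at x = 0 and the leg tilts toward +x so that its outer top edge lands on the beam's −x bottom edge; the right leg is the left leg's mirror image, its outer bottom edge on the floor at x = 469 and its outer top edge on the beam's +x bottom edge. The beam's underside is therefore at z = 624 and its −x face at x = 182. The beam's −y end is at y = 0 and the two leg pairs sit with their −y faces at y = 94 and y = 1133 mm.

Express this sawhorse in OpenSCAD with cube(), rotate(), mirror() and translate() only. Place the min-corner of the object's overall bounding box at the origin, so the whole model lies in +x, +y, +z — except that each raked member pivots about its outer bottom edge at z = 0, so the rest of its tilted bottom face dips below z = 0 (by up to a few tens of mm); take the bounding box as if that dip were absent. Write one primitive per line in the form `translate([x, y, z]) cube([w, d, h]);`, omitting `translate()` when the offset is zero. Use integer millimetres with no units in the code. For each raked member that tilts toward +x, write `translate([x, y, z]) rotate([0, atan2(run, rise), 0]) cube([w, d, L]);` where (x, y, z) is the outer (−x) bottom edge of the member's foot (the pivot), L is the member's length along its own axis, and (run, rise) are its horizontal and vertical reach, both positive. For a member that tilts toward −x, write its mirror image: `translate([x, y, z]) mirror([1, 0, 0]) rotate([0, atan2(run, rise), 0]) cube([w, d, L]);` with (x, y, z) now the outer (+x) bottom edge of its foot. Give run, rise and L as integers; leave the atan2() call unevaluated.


translate([182, 0, 624]) cube([105, 1275, 81]);
translate([0, 94, 0]) rotate([0, atan2(182, 624), 0]) cube([29, 48, 650]);
translate([469, 94, 0]) mirror([1, 0, 0]) rotate([0, atan2(182, 624), 0]) cube([29, 48, 650]);
translate([0, 1133, 0]) rotate([0, atan2(182, 624), 0]) cube([29, 48, 650]);
translate([469, 1133, 0]) mirror([1, 0, 0]) rotate([0, atan2(182, 624), 0]) cube([29, 48, 650]);


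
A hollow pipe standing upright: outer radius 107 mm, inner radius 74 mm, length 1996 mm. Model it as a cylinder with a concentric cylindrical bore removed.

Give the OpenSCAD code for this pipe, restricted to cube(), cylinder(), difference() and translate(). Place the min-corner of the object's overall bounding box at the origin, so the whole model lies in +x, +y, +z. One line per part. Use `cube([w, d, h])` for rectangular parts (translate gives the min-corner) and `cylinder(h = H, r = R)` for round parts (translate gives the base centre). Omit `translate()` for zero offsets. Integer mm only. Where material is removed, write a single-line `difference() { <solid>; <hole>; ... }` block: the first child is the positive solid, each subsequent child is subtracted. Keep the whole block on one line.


difference() { translate([107, 107, 0]) cylinder(h = 1996, r = 107); translate([107, 107, 0]) cylinder(h = 1996, r = 74); }


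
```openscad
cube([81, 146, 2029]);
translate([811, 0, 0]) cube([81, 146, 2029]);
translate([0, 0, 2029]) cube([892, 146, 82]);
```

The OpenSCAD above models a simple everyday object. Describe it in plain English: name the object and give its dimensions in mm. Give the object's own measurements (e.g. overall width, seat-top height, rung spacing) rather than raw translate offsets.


A door frame. The clear opening is 730 mm wide and 2029 mm high. Two 81 mm wide jambs, 146 mm deep, stand either side of the opening from the floor to the top of the opening. A 82 mm thick head sits across the top of both jambs, spanning the full outside width of the frame.


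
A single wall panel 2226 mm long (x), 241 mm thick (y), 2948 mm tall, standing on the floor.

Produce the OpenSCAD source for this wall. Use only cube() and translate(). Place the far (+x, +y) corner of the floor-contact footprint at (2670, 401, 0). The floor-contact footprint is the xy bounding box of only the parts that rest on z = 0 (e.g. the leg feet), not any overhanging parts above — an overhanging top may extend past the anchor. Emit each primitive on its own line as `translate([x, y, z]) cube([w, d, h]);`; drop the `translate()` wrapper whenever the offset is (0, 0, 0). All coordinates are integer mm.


translate([444, 160, 0]) cube([2226, 241, 2948]);


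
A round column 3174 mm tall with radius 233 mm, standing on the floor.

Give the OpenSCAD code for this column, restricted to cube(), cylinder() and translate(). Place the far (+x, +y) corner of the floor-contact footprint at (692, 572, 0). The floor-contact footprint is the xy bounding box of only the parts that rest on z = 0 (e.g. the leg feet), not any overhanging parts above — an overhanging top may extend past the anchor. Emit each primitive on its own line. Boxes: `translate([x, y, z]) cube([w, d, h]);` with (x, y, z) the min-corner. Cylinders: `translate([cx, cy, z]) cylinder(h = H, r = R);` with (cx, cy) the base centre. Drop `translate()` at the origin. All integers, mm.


translate([459, 339, 0]) cylinder(h = 3174, r = 233);


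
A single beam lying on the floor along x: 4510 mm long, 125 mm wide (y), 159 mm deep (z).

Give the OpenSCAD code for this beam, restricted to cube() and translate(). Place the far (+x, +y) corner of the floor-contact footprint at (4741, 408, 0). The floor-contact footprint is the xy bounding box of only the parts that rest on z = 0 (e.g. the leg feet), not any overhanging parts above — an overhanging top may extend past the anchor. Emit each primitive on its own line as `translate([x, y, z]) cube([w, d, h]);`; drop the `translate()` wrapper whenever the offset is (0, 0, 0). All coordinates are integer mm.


translate([231, 283, 0]) cube([4510, 125, 159]);


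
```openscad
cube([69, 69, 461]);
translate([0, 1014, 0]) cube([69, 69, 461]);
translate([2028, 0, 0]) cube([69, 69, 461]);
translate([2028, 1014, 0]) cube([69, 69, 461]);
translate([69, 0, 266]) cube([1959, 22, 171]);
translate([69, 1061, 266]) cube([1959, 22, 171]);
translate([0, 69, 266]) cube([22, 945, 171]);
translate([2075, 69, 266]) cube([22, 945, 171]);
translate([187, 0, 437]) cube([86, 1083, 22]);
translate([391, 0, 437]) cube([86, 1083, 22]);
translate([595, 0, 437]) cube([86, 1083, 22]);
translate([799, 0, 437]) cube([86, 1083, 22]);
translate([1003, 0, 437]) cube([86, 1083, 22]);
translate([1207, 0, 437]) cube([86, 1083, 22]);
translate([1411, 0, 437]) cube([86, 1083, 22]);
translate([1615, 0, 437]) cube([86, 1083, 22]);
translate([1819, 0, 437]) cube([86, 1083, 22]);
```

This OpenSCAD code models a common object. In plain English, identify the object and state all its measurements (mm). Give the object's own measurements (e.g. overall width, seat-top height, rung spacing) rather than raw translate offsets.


A bed frame 2097 mm long (x) by 1083 mm wide (y). Four 69×69 mm corner posts, 461 mm tall, at the corners of the footprint. Four rails of 22 mm thickness and 171 mm height run between adjacent posts with their undersides at z = 266 mm, their outer faces flush with the outside of the frame (the two x-running rails run between the posts' inner faces; the two y-running rails run between the posts' inner faces). 9 slats, each 86 mm wide (x) and 22 mm thick, lie across the top of the two x-running rails, running the full 1083 mm width of the frame in y; along x they sit between the end posts with a 118 mm gap after the −x posts and between neighbouring slats, leaving 123 mm before the +x posts.


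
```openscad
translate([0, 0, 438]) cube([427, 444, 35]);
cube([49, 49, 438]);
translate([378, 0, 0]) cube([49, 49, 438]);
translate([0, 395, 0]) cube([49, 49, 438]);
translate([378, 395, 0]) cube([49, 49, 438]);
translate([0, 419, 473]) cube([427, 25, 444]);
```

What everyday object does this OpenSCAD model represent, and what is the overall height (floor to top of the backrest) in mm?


A chair. The overall height is 917 mm.

A slab on four corner posts with a tall panel at the back — a chair. The seat slab sits at z = 438 with thickness 35, and the 444 mm backrest starts at the seat top, so the overall height is 438 + 35 + 444 = 917 mm.


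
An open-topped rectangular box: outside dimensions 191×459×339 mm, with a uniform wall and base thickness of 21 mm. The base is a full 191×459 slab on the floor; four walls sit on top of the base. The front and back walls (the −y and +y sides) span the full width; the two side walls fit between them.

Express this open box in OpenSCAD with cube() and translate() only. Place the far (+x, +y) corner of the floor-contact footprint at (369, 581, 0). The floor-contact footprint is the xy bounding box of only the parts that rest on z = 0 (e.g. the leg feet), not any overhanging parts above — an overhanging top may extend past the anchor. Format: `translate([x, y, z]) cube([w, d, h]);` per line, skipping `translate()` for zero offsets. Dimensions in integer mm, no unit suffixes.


translate([178, 122, 0]) cube([191, 459, 21]);
translate([178, 122, 21]) cube([191, 21, 318]);
translate([178, 560, 21]) cube([191, 21, 318]);
translate([178, 143, 21]) cube([21, 417, 318]);
translate([348, 143, 21]) cube([21, 417, 318]);


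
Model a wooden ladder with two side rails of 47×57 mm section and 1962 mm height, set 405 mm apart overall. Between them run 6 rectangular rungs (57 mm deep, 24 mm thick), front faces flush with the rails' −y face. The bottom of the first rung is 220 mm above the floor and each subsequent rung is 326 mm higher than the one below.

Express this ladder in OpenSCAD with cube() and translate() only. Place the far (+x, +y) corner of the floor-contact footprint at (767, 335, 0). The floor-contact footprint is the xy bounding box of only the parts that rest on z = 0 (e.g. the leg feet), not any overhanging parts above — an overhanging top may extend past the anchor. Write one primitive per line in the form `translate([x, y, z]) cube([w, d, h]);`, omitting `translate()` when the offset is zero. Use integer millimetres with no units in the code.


translate([362, 278, 0]) cube([47, 57, 1962]);
translate([720, 278, 0]) cube([47, 57, 1962]);
translate([409, 278, 220]) cube([311, 57, 24]);
translate([409, 278, 546]) cube([311, 57, 24]);
translate([409, 278, 872]) cube([311, 57, 24]);
translate([409, 278, 1198]) cube([311, 57, 24]);
translate([409, 278, 1524]) cube([311, 57, 24]);
translate([409, 278, 1850]) cube([311, 57, 24]);


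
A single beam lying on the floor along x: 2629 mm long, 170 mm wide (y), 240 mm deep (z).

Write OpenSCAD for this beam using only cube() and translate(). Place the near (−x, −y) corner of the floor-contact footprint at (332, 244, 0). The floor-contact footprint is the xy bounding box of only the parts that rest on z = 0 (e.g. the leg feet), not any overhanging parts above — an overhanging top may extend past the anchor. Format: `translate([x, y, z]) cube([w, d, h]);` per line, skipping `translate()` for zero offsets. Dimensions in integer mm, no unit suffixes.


translate([332, 244, 0]) cube([2629, 170, 240]);


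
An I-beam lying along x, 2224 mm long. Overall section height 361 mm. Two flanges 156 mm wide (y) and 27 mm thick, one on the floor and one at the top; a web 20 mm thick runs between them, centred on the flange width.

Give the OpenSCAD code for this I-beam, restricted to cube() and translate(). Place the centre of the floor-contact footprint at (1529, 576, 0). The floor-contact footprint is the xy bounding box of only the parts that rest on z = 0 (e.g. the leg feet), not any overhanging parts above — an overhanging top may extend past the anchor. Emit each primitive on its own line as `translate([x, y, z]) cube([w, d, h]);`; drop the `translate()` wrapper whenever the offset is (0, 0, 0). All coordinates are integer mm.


translate([417, 498, 0]) cube([2224, 156, 27]);
translate([417, 566, 27]) cube([2224, 20, 307]);
translate([417, 498, 334]) cube([2224, 156, 27]);


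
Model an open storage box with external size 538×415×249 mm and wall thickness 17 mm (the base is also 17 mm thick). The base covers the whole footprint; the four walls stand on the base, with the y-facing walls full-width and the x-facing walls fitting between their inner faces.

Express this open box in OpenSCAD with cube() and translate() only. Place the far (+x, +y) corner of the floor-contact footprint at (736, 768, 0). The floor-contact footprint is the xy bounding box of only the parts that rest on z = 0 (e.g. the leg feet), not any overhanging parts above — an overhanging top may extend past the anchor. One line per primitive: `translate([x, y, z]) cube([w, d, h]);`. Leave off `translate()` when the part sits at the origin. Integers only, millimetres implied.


translate([198, 353, 0]) cube([538, 415, 17]);
translate([198, 353, 17]) cube([538, 17, 232]);
translate([198, 751, 17]) cube([538, 17, 232]);
translate([198, 370, 17]) cube([17, 381, 232]);
translate([719, 370, 17]) cube([17, 381, 232]);


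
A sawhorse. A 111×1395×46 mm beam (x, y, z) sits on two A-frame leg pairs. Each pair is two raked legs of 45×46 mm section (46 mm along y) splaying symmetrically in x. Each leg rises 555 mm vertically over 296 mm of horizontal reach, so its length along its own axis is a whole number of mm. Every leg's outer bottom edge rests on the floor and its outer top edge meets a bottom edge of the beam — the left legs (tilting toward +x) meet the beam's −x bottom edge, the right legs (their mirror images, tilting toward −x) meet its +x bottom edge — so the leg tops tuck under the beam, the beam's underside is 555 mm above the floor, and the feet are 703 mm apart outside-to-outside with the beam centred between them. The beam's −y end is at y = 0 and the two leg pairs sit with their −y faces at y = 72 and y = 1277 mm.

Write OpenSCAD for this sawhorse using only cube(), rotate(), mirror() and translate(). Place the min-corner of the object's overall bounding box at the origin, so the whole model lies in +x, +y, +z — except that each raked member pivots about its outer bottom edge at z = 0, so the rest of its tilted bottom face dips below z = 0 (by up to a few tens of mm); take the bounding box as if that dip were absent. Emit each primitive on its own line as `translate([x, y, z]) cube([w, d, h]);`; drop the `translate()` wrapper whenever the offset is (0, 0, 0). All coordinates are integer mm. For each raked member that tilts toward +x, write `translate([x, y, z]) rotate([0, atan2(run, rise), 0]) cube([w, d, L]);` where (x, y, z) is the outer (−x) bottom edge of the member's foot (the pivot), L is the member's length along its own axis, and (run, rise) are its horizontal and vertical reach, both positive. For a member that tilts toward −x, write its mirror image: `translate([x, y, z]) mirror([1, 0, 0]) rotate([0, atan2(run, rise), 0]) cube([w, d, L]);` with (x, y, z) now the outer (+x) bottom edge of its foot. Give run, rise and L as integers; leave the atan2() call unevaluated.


translate([296, 0, 555]) cube([111, 1395, 46]);
translate([0, 72, 0]) rotate([0, atan2(296, 555), 0]) cube([45, 46, 629]);
translate([703, 72, 0]) mirror([1, 0, 0]) rotate([0, atan2(296, 555), 0]) cube([45, 46, 629]);
translate([0, 1277, 0]) rotate([0, atan2(296, 555), 0]) cube([45, 46, 629]);
translate([703, 1277, 0]) mirror([1, 0, 0]) rotate([0, atan2(296, 555), 0]) cube([45, 46, 629]);


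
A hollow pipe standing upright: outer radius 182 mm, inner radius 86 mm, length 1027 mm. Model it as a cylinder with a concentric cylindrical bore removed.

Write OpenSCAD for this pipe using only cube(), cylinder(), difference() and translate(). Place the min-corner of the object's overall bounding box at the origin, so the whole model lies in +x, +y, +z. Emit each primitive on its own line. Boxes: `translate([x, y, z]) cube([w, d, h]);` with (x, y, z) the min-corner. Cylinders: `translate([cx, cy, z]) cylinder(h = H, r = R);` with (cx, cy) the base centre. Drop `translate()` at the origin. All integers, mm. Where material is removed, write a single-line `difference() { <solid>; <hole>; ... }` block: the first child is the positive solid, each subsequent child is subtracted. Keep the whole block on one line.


difference() { translate([182, 182, 0]) cylinder(h = 1027, r = 182); translate([182, 182, 0]) cylinder(h = 1027, r = 86); }


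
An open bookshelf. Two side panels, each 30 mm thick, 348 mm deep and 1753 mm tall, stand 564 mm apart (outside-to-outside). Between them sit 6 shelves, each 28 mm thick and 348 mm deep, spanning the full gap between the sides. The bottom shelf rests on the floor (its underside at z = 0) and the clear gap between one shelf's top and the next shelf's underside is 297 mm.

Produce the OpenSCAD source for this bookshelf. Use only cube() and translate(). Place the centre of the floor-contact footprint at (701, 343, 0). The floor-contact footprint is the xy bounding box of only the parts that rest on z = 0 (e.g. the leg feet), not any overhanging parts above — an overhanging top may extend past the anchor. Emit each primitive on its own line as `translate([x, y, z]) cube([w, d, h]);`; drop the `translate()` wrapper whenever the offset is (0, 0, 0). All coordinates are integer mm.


translate([419, 169, 0]) cube([30, 348, 1753]);
translate([953, 169, 0]) cube([30, 348, 1753]);
translate([449, 169, 0]) cube([504, 348, 28]);
translate([449, 169, 325]) cube([504, 348, 28]);
translate([449, 169, 650]) cube([504, 348, 28]);
translate([449, 169, 975]) cube([504, 348, 28]);
translate([449, 169, 1300]) cube([504, 348, 28]);
translate([449, 169, 1625]) cube([504, 348, 28]);


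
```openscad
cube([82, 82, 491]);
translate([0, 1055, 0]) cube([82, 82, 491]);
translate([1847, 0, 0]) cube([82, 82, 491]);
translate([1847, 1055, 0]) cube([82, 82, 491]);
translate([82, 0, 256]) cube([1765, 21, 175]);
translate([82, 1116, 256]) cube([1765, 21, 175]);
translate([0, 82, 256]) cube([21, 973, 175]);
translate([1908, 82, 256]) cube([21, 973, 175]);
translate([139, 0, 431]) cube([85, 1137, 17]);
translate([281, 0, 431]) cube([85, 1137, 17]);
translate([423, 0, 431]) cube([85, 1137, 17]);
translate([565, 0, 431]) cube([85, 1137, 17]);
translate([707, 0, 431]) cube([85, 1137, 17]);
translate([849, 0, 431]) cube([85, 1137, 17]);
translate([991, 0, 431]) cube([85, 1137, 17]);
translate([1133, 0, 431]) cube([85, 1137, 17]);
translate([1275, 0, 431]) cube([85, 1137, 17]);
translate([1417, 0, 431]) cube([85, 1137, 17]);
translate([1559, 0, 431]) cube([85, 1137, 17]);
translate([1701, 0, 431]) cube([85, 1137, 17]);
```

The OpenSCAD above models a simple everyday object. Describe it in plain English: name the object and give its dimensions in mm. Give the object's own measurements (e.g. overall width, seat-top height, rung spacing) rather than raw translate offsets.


A bed frame 1929 mm long (x) by 1137 mm wide (y). Four 82×82 mm corner posts, 491 mm tall, at the corners of the footprint. Four rails of 21 mm thickness and 175 mm height run between adjacent posts with their undersides at z = 256 mm, their outer faces flush with the outside of the frame (the two x-running rails run between the posts' inner faces; the two y-running rails run between the posts' inner faces). 12 slats, each 85 mm wide (x) and 17 mm thick, lie across the top of the two x-running rails, running the full 1137 mm width of the frame in y; along x they sit between the end posts with a 57 mm gap after the −x posts and between neighbouring slats, leaving 61 mm before the +x posts.


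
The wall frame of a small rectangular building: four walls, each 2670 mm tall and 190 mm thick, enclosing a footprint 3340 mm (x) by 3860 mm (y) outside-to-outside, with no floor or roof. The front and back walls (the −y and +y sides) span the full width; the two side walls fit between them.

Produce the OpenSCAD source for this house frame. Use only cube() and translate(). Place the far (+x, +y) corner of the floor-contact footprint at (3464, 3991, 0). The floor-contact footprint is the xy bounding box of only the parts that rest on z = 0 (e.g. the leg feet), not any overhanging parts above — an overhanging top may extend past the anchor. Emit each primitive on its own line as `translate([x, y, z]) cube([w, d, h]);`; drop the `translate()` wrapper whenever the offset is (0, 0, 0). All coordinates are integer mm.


translate([124, 131, 0]) cube([3340, 190, 2670]);
translate([124, 3801, 0]) cube([3340, 190, 2670]);
translate([124, 321, 0]) cube([190, 3480, 2670]);
translate([3274, 321, 0]) cube([190, 3480, 2670]);


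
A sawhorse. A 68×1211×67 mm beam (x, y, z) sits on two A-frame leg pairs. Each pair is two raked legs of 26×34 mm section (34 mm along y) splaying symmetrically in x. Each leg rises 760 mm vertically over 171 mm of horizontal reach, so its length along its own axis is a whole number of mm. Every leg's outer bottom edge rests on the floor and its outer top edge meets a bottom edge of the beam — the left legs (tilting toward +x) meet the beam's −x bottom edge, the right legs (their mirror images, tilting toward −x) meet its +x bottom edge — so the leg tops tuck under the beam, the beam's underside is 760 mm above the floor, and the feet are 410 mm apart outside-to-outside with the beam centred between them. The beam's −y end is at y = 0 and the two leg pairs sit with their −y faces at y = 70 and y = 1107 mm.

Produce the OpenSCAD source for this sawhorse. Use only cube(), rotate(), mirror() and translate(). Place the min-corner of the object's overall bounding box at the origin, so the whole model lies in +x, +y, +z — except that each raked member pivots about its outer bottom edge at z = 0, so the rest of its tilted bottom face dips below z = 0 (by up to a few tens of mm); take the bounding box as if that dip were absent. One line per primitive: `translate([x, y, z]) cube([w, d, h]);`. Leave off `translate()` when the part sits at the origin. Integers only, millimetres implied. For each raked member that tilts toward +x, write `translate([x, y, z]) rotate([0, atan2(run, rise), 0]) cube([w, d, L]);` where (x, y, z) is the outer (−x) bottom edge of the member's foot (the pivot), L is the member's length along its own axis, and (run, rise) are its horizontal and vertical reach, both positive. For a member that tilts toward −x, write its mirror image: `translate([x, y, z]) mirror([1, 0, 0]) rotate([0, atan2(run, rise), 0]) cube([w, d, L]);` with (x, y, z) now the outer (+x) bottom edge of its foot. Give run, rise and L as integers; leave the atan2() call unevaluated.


translate([171, 0, 760]) cube([68, 1211, 67]);
translate([0, 70, 0]) rotate([0, atan2(171, 760), 0]) cube([26, 34, 779]);
translate([410, 70, 0]) mirror([1, 0, 0]) rotate([0, atan2(171, 760), 0]) cube([26, 34, 779]);
translate([0, 1107, 0]) rotate([0, atan2(171, 760), 0]) cube([26, 34, 779]);
translate([410, 1107, 0]) mirror([1, 0, 0]) rotate([0, atan2(171, 760), 0]) cube([26, 34, 779]);


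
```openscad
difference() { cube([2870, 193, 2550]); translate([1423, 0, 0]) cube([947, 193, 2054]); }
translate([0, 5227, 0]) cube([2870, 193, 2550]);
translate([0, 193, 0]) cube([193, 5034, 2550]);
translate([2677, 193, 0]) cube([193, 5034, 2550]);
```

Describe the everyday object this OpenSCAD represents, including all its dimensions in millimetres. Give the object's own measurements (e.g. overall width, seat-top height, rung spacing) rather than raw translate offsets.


A single room: four walls, each 2550 mm tall and 193 mm thick, enclosing an outside footprint 2870×5420 mm (x × y), no floor or roof. The front and back walls (−y and +y sides) run the full x-width; the side walls fit between their inner faces. A door opening 947 mm wide and 2054 mm tall is cut through the front wall from the floor up, its −x edge 1423 mm from the wall's −x end.


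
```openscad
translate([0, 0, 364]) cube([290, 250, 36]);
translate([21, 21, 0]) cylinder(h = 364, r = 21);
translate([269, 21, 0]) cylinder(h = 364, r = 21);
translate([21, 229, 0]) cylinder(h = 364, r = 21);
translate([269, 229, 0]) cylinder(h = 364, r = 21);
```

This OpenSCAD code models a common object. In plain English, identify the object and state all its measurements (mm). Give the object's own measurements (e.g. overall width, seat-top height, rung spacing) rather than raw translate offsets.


A four-legged stool. The seat is a 290×250×36 mm slab whose top surface is at z = 400 mm; four round legs, each 42 mm in diameter, run from the floor (z = 0) to the underside of the seat, each leg's axis is inset half a diameter from the nearest pair of seat edges (so the leg's bounding box is flush with the corner).


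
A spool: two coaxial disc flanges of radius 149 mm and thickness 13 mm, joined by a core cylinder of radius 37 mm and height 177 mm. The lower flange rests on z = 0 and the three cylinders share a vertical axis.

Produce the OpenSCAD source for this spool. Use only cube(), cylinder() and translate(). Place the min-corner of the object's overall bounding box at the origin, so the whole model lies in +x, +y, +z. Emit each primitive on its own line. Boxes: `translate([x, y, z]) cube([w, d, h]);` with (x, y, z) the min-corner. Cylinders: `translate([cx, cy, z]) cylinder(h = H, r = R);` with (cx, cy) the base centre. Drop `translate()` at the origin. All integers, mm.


translate([149, 149, 0]) cylinder(h = 13, r = 149);
translate([149, 149, 13]) cylinder(h = 177, r = 37);
translate([149, 149, 190]) cylinder(h = 13, r = 149);


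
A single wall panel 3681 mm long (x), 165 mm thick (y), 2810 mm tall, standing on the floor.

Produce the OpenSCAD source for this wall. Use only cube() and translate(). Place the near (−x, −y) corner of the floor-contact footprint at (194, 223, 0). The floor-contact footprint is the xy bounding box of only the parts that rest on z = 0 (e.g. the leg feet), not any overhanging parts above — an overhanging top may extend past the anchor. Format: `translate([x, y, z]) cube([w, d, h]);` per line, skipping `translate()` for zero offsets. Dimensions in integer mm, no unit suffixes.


translate([194, 223, 0]) cube([3681, 165, 2810]);


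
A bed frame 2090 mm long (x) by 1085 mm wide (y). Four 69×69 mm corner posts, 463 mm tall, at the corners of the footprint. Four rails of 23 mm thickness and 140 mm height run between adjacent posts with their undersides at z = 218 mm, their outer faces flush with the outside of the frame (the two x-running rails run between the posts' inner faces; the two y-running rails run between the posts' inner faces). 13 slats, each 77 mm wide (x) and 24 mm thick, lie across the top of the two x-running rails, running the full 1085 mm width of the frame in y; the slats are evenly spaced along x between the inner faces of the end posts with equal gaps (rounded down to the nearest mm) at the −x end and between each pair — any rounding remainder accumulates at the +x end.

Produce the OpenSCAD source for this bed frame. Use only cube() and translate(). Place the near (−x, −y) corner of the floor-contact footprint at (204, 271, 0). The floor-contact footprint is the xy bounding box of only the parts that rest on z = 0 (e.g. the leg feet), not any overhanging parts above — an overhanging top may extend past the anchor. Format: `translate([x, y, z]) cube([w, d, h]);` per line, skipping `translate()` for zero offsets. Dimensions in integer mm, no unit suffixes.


translate([204, 271, 0]) cube([69, 69, 463]);
translate([204, 1287, 0]) cube([69, 69, 463]);
translate([2225, 271, 0]) cube([69, 69, 463]);
translate([2225, 1287, 0]) cube([69, 69, 463]);
translate([273, 271, 218]) cube([1952, 23, 140]);
translate([273, 1333, 218]) cube([1952, 23, 140]);
translate([204, 340, 218]) cube([23, 947, 140]);
translate([2271, 340, 218]) cube([23, 947, 140]);
translate([340, 271, 358]) cube([77, 1085, 24]);
translate([484, 271, 358]) cube([77, 1085, 24]);
translate([628, 271, 358]) cube([77, 1085, 24]);
translate([772, 271, 358]) cube([77, 1085, 24]);
translate([916, 271, 358]) cube([77, 1085, 24]);
translate([1060, 271, 358]) cube([77, 1085, 24]);
translate([1204, 271, 358]) cube([77, 1085, 24]);
translate([1348, 271, 358]) cube([77, 1085, 24]);
translate([1492, 271, 358]) cube([77, 1085, 24]);
translate([1636, 271, 358]) cube([77, 1085, 24]);
translate([1780, 271, 358]) cube([77, 1085, 24]);
translate([1924, 271, 358]) cube([77, 1085, 24]);
translate([2068, 271, 358]) cube([77, 1085, 24]);


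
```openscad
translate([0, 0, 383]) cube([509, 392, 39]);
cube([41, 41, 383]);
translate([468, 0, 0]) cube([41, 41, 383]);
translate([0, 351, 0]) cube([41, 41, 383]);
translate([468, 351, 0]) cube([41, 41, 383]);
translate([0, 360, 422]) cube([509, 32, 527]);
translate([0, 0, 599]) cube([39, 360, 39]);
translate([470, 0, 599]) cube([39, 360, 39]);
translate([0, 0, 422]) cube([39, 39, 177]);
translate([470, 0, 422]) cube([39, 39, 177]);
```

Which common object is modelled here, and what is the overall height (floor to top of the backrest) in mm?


A chair. The overall height is 949 mm.

A slab on four corner posts with a tall panel at the back — a chair. The seat slab sits at z = 383 with thickness 39, and the 527 mm backrest starts at the seat top, so the overall height is 383 + 39 + 527 = 949 mm.


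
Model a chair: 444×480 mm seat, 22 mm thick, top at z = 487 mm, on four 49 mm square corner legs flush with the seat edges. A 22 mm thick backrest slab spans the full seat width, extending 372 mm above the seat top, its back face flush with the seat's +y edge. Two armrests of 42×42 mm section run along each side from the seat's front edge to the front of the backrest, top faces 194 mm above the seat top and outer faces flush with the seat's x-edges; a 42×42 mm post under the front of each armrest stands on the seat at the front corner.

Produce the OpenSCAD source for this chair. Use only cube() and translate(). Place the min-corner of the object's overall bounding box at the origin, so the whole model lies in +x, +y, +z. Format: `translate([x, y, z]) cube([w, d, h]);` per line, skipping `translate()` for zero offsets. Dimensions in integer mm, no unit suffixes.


translate([0, 0, 465]) cube([444, 480, 22]);
cube([49, 49, 465]);
translate([395, 0, 0]) cube([49, 49, 465]);
translate([0, 431, 0]) cube([49, 49, 465]);
translate([395, 431, 0]) cube([49, 49, 465]);
translate([0, 458, 487]) cube([444, 22, 372]);
translate([0, 0, 639]) cube([42, 458, 42]);
translate([402, 0, 639]) cube([42, 458, 42]);
translate([0, 0, 487]) cube([42, 42, 152]);
translate([402, 0, 487]) cube([42, 42, 152]);


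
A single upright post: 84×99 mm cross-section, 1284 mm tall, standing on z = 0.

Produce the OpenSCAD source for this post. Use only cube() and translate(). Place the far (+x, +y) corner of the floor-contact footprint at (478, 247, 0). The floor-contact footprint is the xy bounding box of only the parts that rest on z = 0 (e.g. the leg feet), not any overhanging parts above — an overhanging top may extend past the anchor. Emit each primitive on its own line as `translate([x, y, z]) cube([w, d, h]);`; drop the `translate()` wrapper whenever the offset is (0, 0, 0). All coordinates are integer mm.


translate([394, 148, 0]) cube([84, 99, 1284]);


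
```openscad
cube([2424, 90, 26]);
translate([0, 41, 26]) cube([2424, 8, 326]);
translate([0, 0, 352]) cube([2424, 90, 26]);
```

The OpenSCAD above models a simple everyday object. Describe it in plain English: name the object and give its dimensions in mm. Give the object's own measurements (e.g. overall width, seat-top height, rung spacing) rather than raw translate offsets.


An I-beam lying along x, 2424 mm long. Overall section height 378 mm. Two flanges 90 mm wide (y) and 26 mm thick, one on the floor and one at the top; a web 8 mm thick runs between them, centred on the flange width.


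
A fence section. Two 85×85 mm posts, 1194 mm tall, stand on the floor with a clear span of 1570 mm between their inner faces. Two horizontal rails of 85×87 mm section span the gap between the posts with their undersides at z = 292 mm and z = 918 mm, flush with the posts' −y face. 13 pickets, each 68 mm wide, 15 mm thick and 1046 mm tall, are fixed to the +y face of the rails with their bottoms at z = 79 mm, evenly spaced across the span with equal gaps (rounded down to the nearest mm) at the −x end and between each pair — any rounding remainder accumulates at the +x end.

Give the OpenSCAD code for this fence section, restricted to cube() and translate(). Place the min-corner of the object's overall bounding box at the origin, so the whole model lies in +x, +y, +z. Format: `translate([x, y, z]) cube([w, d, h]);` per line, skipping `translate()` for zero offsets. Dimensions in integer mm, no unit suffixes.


cube([85, 85, 1194]);
translate([1655, 0, 0]) cube([85, 85, 1194]);
translate([85, 0, 292]) cube([1570, 85, 87]);
translate([85, 0, 918]) cube([1570, 85, 87]);
translate([134, 85, 79]) cube([68, 15, 1046]);
translate([251, 85, 79]) cube([68, 15, 1046]);
translate([368, 85, 79]) cube([68, 15, 1046]);
translate([485, 85, 79]) cube([68, 15, 1046]);
translate([602, 85, 79]) cube([68, 15, 1046]);
translate([719, 85, 79]) cube([68, 15, 1046]);
translate([836, 85, 79]) cube([68, 15, 1046]);
translate([953, 85, 79]) cube([68, 15, 1046]);
translate([1070, 85, 79]) cube([68, 15, 1046]);
translate([1187, 85, 79]) cube([68, 15, 1046]);
translate([1304, 85, 79]) cube([68, 15, 1046]);
translate([1421, 85, 79]) cube([68, 15, 1046]);
translate([1538, 85, 79]) cube([68, 15, 1046]);
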